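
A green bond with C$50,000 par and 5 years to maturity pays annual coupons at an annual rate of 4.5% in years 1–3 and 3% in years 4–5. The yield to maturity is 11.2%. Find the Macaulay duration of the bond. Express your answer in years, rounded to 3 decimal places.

Periodic yield y = 0.112. Discount each cash flow and weight by its year:
  t   CF        PV=CF/(1+0.112)^t    t·PV
  1     2,250.00     2,023.3813     2,023.3813
  2     2,250.00     1,819.5875     3,639.1750
  3     2,250.00     1,636.3197     4,908.9591
  4     1,500.00       981.0070     3,924.0280
  5    51,500.00    30,288.8855   151,444.4273
  Σ                 36,749.1809   165,939.9707
Price P = Σ PV = 36,749.1809.
Macaulay duration = Σ(t·PV) / P = 165,939.9707 / 36,749.1809 = 4.51547 years.

4.515 years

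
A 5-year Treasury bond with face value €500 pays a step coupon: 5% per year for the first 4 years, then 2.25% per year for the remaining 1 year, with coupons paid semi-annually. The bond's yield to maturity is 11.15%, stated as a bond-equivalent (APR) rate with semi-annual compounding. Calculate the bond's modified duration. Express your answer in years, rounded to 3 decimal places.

4.157 years

Periodic yield y = 0.05575. First find Macaulay duration:
  t   CF        PV=CF/(1+0.05575)^t    t·PV
  1       12.500        11.8399        11.8399
  2       12.500        11.2147        22.4294
  3       12.500        10.6225        31.8675
  4       12.500        10.0616        40.2463
  5       12.500         9.5303        47.6513
  6       12.500         9.0270        54.1620
  7       12.500         8.5503        59.8522
  8       12.500         8.0988        64.7905
  9        5.625         3.4520        31.0681
  10     505.625       293.9122     2,939.1222
  Σ                    376.3093     3,303.0294
P = 376.3093; Macaulay duration = 3,303.0294 / 376.3093 = 8.77743 half-year periods = 4.38872 years.
Modified duration = D_Mac / (1 + y) = 4.38872 / 1.05575 = 4.15697 years.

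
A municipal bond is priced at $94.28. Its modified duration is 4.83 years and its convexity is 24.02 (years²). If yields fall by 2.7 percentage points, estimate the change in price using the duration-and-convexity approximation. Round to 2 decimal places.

Duration effect: -D_mod·Δy = -4.83 × (-0.027) = +0.130410
Convexity effect: ½·C·(Δy)² = 0.5 × 24.02 × (-0.027)² = +0.00875529
ΔP/P ≈ +0.130410 + 0.00875529 = +0.13916529
ΔP ≈ 94.28 × (+0.13916529) = +13.1205035412.

+$13.12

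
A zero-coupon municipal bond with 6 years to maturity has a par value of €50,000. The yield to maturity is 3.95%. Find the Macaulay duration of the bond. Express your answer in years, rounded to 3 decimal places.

A zero-coupon bond has a single cash flow at maturity, so its Macaulay duration equals its maturity: 6 years.

6.000 years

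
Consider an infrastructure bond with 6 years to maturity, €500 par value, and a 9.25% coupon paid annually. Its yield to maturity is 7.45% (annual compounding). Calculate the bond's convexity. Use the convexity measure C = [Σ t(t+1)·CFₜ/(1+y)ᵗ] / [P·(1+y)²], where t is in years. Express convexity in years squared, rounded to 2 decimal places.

With y = 0.0745:
  t   CF        PV=CF/(1+0.0745)^t    t·PV        t(t+1)·PV
  1        46.25        43.0433        43.0433          86.0866
  2        46.25        40.0589        80.1178         240.3533
  3        46.25        37.2814       111.8443         447.3771
  4        46.25        34.6965       138.7861         693.9306
  5        46.25        32.2909       161.4543         968.7259
  6       546.25       354.9384     2,129.6301      14,907.4109
  Σ                    542.3093     2,664.8759      17,343.8843
P = 542.3093.
Convexity = Σ t(t+1)·PV / [P·(1+y)²] = 17,343.8843 / (542.3093 × 1.154550) = 27.70043.

27.70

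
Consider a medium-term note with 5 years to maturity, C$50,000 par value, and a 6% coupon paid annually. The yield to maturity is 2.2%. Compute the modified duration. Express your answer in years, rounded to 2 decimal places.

Periodic yield y = 0.022. First find Macaulay duration:
  t   CF        PV=CF/(1+0.022)^t    t·PV
  1     3,000.00     2,935.4207     2,935.4207
  2     3,000.00     2,872.2316     5,744.4633
  3     3,000.00     2,810.4028     8,431.2084
  4     3,000.00     2,749.9049    10,999.6195
  5    53,000.00    47,535.8639   237,679.3193
  Σ                 58,903.8239   265,790.0312
P = 58,903.8239; Macaulay duration = 265,790.0312 / 58,903.8239 = 4.51227 years.
Modified duration = D_Mac / (1 + y) = 4.51227 / 1.022 = 4.41514 years.

4.42 years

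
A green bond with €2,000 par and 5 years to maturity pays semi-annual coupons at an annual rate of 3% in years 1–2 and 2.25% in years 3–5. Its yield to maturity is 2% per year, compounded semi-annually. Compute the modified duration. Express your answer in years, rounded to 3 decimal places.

Periodic yield y = 0.01. First find Macaulay duration:
  t   CF        PV=CF/(1+0.01)^t    t·PV
  1        30.00        29.7030        29.7030
  2        30.00        29.4089        58.8178
  3        30.00        29.1177        87.3531
  4        30.00        28.8294       115.3176
  5        22.50        21.4080       107.0399
  6        22.50        21.1960       127.1761
  7        22.50        20.9862       146.9031
  8        22.50        20.7784       166.2270
  9        22.50        20.5726       185.1538
  10    2,022.50     1,830.9429    18,309.4287
  Σ                  2,052.9430    19,333.1200
P = 2,052.9430; Macaulay duration = 19,333.1200 / 2,052.9430 = 9.41727 half-year periods = 4.70864 years.
Modified duration = D_Mac / (1 + y) = 4.70864 / 1.01 = 4.66202 years.

4.662 years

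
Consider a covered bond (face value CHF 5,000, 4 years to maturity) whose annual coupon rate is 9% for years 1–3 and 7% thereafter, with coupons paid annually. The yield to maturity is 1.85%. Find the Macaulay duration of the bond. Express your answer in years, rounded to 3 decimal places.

3.583 years

Periodic yield y = 0.0185. Discount each cash flow and weight by its year:
  t   CF        PV=CF/(1+0.0185)^t    t·PV
  1       450.00       441.8262       441.8262
  2       450.00       433.8009       867.6018
  3       450.00       425.9214     1,277.7641
  4     5,350.00     4,971.7542    19,887.0168
  Σ                  6,273.3027    22,474.2088
Price P = Σ PV = 6,273.3027.
Macaulay duration = Σ(t·PV) / P = 22,474.2088 / 6,273.3027 = 3.58252 years.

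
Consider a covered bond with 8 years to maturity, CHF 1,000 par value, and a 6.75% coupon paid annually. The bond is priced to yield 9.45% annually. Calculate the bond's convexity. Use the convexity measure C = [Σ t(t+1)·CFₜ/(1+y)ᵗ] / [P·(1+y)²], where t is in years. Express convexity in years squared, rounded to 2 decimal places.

43.34

With y = 0.0945:
  t   CF        PV=CF/(1+0.0945)^t    t·PV        t(t+1)·PV
  1        67.50        61.6720        61.6720         123.3440
  2        67.50        56.3472       112.6944         338.0831
  3        67.50        51.4821       154.4464         617.7855
  4        67.50        47.0371       188.1485         940.7424
  5        67.50        42.9759       214.8795       1,289.2769
  6        67.50        39.2653       235.5919       1,649.1436
  7        67.50        35.8751       251.1259       2,009.0069
  8     1,067.50       518.3723     4,146.9781      37,322.8030
  Σ                    853.0270     5,365.5366      44,290.1855
P = 853.0270.
Convexity = Σ t(t+1)·PV / [P·(1+y)²] = 44,290.1855 / (853.0270 × 1.197930) = 43.34242.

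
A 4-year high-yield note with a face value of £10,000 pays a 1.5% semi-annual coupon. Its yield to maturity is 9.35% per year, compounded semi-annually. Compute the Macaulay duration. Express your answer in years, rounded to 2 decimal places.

Periodic yield y = 0.04675. Discount each cash flow and weight by its period:
  t   CF        PV=CF/(1+0.04675)^t    t·PV
  1        75.00        71.6503        71.6503
  2        75.00        68.4503       136.9006
  3        75.00        65.3932       196.1795
  4        75.00        62.4726       249.8903
  5        75.00        59.6824       298.4121
  6        75.00        57.0169       342.1013
  7        75.00        54.4704       381.2927
  8    10,075.00     6,990.3883    55,923.1061
  Σ                  7,429.5243    57,599.5329
Price P = Σ PV = 7,429.5243.
Macaulay duration = Σ(t·PV) / P = 57,599.5329 / 7,429.5243 = 7.75279 half-year periods.
In years: 7.75279 / 2 = 3.87639 years.

3.88 years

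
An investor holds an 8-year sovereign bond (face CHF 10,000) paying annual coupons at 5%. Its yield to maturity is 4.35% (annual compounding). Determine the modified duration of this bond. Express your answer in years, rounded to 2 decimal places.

Periodic yield y = 0.0435. First find Macaulay duration:
  t   CF        PV=CF/(1+0.0435)^t    t·PV
  1       500.00       479.1567       479.1567
  2       500.00       459.1823       918.3645
  3       500.00       440.0405     1,320.1215
  4       500.00       421.6967     1,686.7868
  5       500.00       404.1176     2,020.5879
  6       500.00       387.2713     2,323.6276
  7       500.00       371.1272     2,597.8907
  8    10,500.00     7,468.7801    59,750.2407
  Σ                 10,431.3723    71,096.7763
P = 10,431.3723; Macaulay duration = 71,096.7763 / 10,431.3723 = 6.81567 years.
Modified duration = D_Mac / (1 + y) = 6.81567 / 1.0435 = 6.53155 years.

6.53 years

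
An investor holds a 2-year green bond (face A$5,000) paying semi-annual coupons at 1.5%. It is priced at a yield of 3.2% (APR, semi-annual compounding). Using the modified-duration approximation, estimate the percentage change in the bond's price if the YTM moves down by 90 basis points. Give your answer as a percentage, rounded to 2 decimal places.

+1.75%

Periodic yield y = 0.016. Modified duration first:
  t   CF        PV=CF/(1+0.016)^t    t·PV
  1        37.50        36.9094        36.9094
  2        37.50        36.3282        72.6564
  3        37.50        35.7561       107.2683
  4     5,037.50     4,727.5946    18,910.3784
  Σ                  4,836.5883    19,127.2125
P = 4,836.5883; D_Mac = 3.95469 half-year periods = 1.97735 yrs; D_mod = 1.97735/(1+0.016) = 1.94621 yrs.
ΔP/P ≈ -D_mod · Δy = -1.94621 × (-0.009) = +0.017516 = +1.7516%.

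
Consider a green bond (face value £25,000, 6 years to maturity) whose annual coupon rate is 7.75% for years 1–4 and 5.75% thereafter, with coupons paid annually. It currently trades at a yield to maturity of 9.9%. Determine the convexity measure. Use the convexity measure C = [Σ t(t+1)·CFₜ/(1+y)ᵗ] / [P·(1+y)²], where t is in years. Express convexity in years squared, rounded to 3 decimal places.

With y = 0.099:
  t   CF        PV=CF/(1+0.099)^t    t·PV        t(t+1)·PV
  1     1,937.50     1,762.9663     1,762.9663       3,525.9327
  2     1,937.50     1,604.1550     3,208.3100       9,624.9299
  3     1,937.50     1,459.6497     4,378.9490      17,515.7961
  4     1,937.50     1,328.1617     5,312.6467      26,563.2333
  5     1,437.50       896.6426     4,483.2132      26,899.2794
  6    26,437.50    15,004.9389    90,029.6332     630,207.4321
  Σ                 22,056.5142   109,175.7184     714,336.6035
P = 22,056.5142.
Convexity = Σ t(t+1)·PV / [P·(1+y)²] = 714,336.6035 / (22,056.5142 × 1.207801) = 26.81456.

26.815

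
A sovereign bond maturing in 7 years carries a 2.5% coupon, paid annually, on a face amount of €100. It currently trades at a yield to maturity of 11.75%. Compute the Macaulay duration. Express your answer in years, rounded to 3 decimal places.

6.311 years

Periodic yield y = 0.1175. Discount each cash flow and weight by its year:
  t   CF        PV=CF/(1+0.1175)^t    t·PV
  1         2.50         2.2371         2.2371
  2         2.50         2.0019         4.0038
  3         2.50         1.7914         5.3743
  4         2.50         1.6031         6.4122
  5         2.50         1.4345         7.1725
  6         2.50         1.2837         7.7020
  7       102.50        47.0968       329.6774
  Σ                     57.4485       362.5794
Price P = Σ PV = 57.4485.
Macaulay duration = Σ(t·PV) / P = 362.5794 / 57.4485 = 6.31138 years.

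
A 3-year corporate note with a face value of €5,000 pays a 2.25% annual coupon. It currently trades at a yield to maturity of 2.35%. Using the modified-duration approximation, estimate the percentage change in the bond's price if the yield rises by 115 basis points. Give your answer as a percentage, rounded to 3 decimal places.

-3.297%

Periodic yield y = 0.0235. Modified duration first:
  t   CF        PV=CF/(1+0.0235)^t    t·PV
  1       112.50       109.9170       109.9170
  2       112.50       107.3932       214.7864
  3     5,112.50     4,768.3682    14,305.1045
  Σ                  4,985.6783    14,629.8079
P = 4,985.6783; D_Mac = 2.93437 yrs; D_mod = 2.93437/(1+0.0235) = 2.86699 yrs.
ΔP/P ≈ -D_mod · Δy = -2.86699 × (+0.0115) = -0.032970 = -3.2970%.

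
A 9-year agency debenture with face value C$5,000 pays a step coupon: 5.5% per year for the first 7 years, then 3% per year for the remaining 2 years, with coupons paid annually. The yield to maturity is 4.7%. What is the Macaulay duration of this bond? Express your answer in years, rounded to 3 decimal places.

7.351 years

Periodic yield y = 0.047. Discount each cash flow and weight by its year:
  t   CF        PV=CF/(1+0.047)^t    t·PV
  1       275.00       262.6552       262.6552
  2       275.00       250.8646       501.7291
  3       275.00       239.6032       718.8097
  4       275.00       228.8474       915.3896
  5       275.00       218.5744     1,092.8720
  6       275.00       208.7626     1,252.5753
  7       275.00       199.3912     1,395.7382
  8       150.00       103.8766       831.0130
  9     5,150.00     3,406.3329    30,656.9964
  Σ                  5,118.9081    37,627.7785
Price P = Σ PV = 5,118.9081.
Macaulay duration = Σ(t·PV) / P = 37,627.7785 / 5,118.9081 = 7.35074 years.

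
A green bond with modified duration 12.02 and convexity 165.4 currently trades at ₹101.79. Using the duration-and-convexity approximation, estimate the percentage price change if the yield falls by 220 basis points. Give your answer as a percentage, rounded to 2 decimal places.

+30.45%

Duration effect: -D_mod·Δy = -12.02 × (-0.022) = +0.264440
Convexity effect: ½·C·(Δy)² = 0.5 × 165.4 × (-0.022)² = +0.0400268
ΔP/P ≈ +0.264440 + 0.0400268 = +0.3044668
= +30.44668%.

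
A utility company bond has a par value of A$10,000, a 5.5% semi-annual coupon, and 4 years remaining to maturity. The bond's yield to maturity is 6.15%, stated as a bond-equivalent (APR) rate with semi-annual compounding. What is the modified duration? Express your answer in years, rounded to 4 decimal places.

Periodic yield y = 0.03075. First find Macaulay duration:
  t   CF        PV=CF/(1+0.03075)^t    t·PV
  1       275.00       266.7960       266.7960
  2       275.00       258.8368       517.6736
  3       275.00       251.1150       753.3450
  4       275.00       243.6236       974.4943
  5       275.00       236.3556     1,181.7782
  6       275.00       229.3045     1,375.8272
  7       275.00       222.4638     1,557.2464
  8    10,275.00     8,064.0847    64,512.6779
  Σ                  9,772.5801    71,139.8386
P = 9,772.5801; Macaulay duration = 71,139.8386 / 9,772.5801 = 7.27953 half-year periods = 3.63977 years.
Modified duration = D_Mac / (1 + y) = 3.63977 / 1.03075 = 3.53118 years.

3.5312 years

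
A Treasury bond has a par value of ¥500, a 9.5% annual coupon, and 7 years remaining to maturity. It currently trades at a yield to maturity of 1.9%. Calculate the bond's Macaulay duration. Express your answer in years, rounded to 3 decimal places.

5.729 years

Periodic yield y = 0.019. Discount each cash flow and weight by its year:
  t   CF        PV=CF/(1+0.019)^t    t·PV
  1        47.50        46.6143        46.6143
  2        47.50        45.7452        91.4903
  3        47.50        44.8922       134.6767
  4        47.50        44.0552       176.2207
  5        47.50        43.2337       216.1686
  6        47.50        42.4276       254.5656
  7       547.50       479.9156     3,359.4090
  Σ                    746.8838     4,279.1452
Price P = Σ PV = 746.8838.
Macaulay duration = Σ(t·PV) / P = 4,279.1452 / 746.8838 = 5.72933 years.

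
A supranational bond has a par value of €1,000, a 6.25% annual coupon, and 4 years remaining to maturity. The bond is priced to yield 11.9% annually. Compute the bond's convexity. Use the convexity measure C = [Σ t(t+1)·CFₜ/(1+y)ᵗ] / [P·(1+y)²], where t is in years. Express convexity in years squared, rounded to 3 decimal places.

13.985

With y = 0.119:
  t   CF        PV=CF/(1+0.119)^t    t·PV        t(t+1)·PV
  1        62.50        55.8534        55.8534         111.7069
  2        62.50        49.9137        99.8274         299.4823
  3        62.50        44.6056       133.8169         535.2677
  4     1,062.50       677.6549     2,710.6197      13,553.0983
  Σ                    828.0277     3,000.1174      14,499.5551
P = 828.0277.
Convexity = Σ t(t+1)·PV / [P·(1+y)²] = 14,499.5551 / (828.0277 × 1.252161) = 13.98459.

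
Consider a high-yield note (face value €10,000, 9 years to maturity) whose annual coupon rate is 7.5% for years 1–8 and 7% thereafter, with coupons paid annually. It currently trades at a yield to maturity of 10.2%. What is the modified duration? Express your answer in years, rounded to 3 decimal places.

6.029 years

Periodic yield y = 0.102. First find Macaulay duration:
  t   CF        PV=CF/(1+0.102)^t    t·PV
  1       750.00       680.5808       680.5808
  2       750.00       617.5869     1,235.1738
  3       750.00       560.4237     1,681.2710
  4       750.00       508.5514     2,034.2057
  5       750.00       461.4804     2,307.4022
  6       750.00       418.7663     2,512.5976
  7       750.00       380.0057     2,660.0398
  8       750.00       344.8328     2,758.6620
  9    10,700.00     4,464.2595    40,178.3351
  Σ                  8,436.4874    56,048.2681
P = 8,436.4874; Macaulay duration = 56,048.2681 / 8,436.4874 = 6.64356 years.
Modified duration = D_Mac / (1 + y) = 6.64356 / 1.102 = 6.02863 years.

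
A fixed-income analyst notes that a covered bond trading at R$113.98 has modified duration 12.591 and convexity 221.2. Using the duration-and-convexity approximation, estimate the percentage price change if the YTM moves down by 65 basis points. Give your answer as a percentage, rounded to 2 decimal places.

+8.65%

Duration effect: -D_mod·Δy = -12.591 × (-0.0065) = +0.0818415
Convexity effect: ½·C·(Δy)² = 0.5 × 221.2 × (-0.0065)² = +0.00467285
ΔP/P ≈ +0.0818415 + 0.00467285 = +0.08651435
= +8.651435%.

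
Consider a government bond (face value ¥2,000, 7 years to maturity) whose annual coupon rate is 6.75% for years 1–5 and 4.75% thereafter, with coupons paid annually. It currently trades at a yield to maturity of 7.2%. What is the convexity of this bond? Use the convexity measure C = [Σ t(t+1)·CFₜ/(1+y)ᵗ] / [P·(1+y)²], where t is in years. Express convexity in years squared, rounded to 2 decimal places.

37.50

With y = 0.072:
  t   CF        PV=CF/(1+0.072)^t    t·PV        t(t+1)·PV
  1       135.00       125.9328       125.9328         251.8657
  2       135.00       117.4747       234.9493         704.8480
  3       135.00       109.5846       328.7537       1,315.0149
  4       135.00       102.2244       408.8977       2,044.4883
  5       135.00        95.3586       476.7930       2,860.7578
  6        95.00        62.5972       375.5832       2,629.0823
  7     2,095.00     1,287.7173     9,014.0211      72,112.1687
  Σ                  1,900.8896    10,964.9308      81,918.2256
P = 1,900.8896.
Convexity = Σ t(t+1)·PV / [P·(1+y)²] = 81,918.2256 / (1,900.8896 × 1.149184) = 37.50024.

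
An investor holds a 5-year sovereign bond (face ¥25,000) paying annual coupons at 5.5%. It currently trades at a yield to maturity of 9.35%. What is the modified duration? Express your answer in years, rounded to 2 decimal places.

Periodic yield y = 0.0935. First find Macaulay duration:
  t   CF        PV=CF/(1+0.0935)^t    t·PV
  1     1,375.00     1,257.4303     1,257.4303
  2     1,375.00     1,149.9134     2,299.8267
  3     1,375.00     1,051.5897     3,154.7692
  4     1,375.00       961.6733     3,846.6931
  5    26,375.00    16,869.3571    84,346.7854
  Σ                 21,289.9637    94,905.5048
P = 21,289.9637; Macaulay duration = 94,905.5048 / 21,289.9637 = 4.45776 years.
Modified duration = D_Mac / (1 + y) = 4.45776 / 1.0935 = 4.07660 years.

4.08 years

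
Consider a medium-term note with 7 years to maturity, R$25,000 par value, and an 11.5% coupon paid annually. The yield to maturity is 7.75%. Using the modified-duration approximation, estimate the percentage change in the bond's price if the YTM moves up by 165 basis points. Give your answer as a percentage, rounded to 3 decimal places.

-8.172%

Periodic yield y = 0.0775. Modified duration first:
  t   CF        PV=CF/(1+0.0775)^t    t·PV
  1     2,875.00     2,668.2135     2,668.2135
  2     2,875.00     2,476.3002     4,952.6004
  3     2,875.00     2,298.1904     6,894.5713
  4     2,875.00     2,132.8914     8,531.5654
  5     2,875.00     1,979.4815     9,897.4077
  6     2,875.00     1,837.1058    11,022.6350
  7    27,875.00    16,530.8020   115,715.6140
  Σ                 29,922.9848   159,682.6073
P = 29,922.9848; D_Mac = 5.33645 yrs; D_mod = 5.33645/(1+0.0775) = 4.95262 yrs.
ΔP/P ≈ -D_mod · Δy = -4.95262 × (+0.0165) = -0.081718 = -8.1718%.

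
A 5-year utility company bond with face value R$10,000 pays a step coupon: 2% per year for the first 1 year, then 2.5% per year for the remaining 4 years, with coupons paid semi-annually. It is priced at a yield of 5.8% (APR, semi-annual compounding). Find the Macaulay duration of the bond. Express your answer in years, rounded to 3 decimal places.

Periodic yield y = 0.029. Discount each cash flow and weight by its period:
  t   CF        PV=CF/(1+0.029)^t    t·PV
  1       100.00        97.1817        97.1817
  2       100.00        94.4429       188.8858
  3       125.00       114.7265       344.1796
  4       125.00       111.4932       445.9729
  5       125.00       108.3511       541.7553
  6       125.00       105.2974       631.7846
  7       125.00       102.3299       716.3090
  8       125.00        99.4459       795.5674
  9       125.00        96.6433       869.7895
  10   10,125.00     7,607.4881    76,074.8815
  Σ                  8,537.4001    80,706.3073
Price P = Σ PV = 8,537.4001.
Macaulay duration = Σ(t·PV) / P = 80,706.3073 / 8,537.4001 = 9.45327 half-year periods.
In years: 9.45327 / 2 = 4.72663 years.

4.727 years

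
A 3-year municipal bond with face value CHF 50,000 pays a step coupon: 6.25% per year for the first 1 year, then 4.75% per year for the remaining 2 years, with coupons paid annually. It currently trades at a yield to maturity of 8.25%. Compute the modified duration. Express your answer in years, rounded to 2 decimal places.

Periodic yield y = 0.0825. First find Macaulay duration:
  t   CF        PV=CF/(1+0.0825)^t    t·PV
  1     3,125.00     2,886.8360     2,886.8360
  2     2,375.00     2,026.7856     4,053.5711
  3    52,375.00    41,289.5663   123,868.6988
  Σ                 46,203.1879   130,809.1060
P = 46,203.1879; Macaulay duration = 130,809.1060 / 46,203.1879 = 2.83117 years.
Modified duration = D_Mac / (1 + y) = 2.83117 / 1.0825 = 2.61540 years.

2.62 years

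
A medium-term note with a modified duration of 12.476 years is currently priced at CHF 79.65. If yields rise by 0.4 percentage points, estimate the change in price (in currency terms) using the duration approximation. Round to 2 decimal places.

Duration approximation: ΔP/P ≈ -D_mod · Δy = -12.476 × (+0.004) = -0.049904.
ΔP ≈ 79.65 × (-0.049904) = -3.9748536.

-CHF 3.97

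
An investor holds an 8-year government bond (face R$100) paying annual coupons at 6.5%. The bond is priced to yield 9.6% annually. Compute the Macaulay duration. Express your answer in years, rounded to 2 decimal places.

Periodic yield y = 0.096. Discount each cash flow and weight by its year:
  t   CF        PV=CF/(1+0.096)^t    t·PV
  1         6.50         5.9307         5.9307
  2         6.50         5.4112        10.8224
  3         6.50         4.9372        14.8116
  4         6.50         4.5048        18.0190
  5         6.50         4.1102        20.5509
  6         6.50         3.7502        22.5010
  7         6.50         3.4217        23.9518
  8       106.50        51.1523       409.2184
  Σ                     83.2181       525.8057
Price P = Σ PV = 83.2181.
Macaulay duration = Σ(t·PV) / P = 525.8057 / 83.2181 = 6.31840 years.

6.32 years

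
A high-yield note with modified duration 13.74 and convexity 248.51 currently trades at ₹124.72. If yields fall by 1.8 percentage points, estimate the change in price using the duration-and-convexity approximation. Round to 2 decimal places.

Duration effect: -D_mod·Δy = -13.74 × (-0.018) = +0.247320
Convexity effect: ½·C·(Δy)² = 0.5 × 248.51 × (-0.018)² = +0.04025862
ΔP/P ≈ +0.247320 + 0.04025862 = +0.28757862
ΔP ≈ 124.72 × (+0.28757862) = +35.8668054864.

+₹35.87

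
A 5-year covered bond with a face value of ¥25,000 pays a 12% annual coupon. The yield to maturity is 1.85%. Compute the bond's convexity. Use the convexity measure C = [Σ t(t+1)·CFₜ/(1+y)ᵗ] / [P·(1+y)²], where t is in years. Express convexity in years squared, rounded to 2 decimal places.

With y = 0.0185:
  t   CF        PV=CF/(1+0.0185)^t    t·PV        t(t+1)·PV
  1     3,000.00     2,945.5081     2,945.5081       5,891.0162
  2     3,000.00     2,892.0060     5,784.0120      17,352.0359
  3     3,000.00     2,839.4757     8,518.4271      34,073.7083
  4     3,000.00     2,787.8995    11,151.5982      55,757.9909
  5    28,000.00    25,547.7622   127,738.8109     766,432.8653
  Σ                 37,012.6515   156,138.3562     879,507.6166
P = 37,012.6515.
Convexity = Σ t(t+1)·PV / [P·(1+y)²] = 879,507.6166 / (37,012.6515 × 1.037342) = 22.90695.

22.91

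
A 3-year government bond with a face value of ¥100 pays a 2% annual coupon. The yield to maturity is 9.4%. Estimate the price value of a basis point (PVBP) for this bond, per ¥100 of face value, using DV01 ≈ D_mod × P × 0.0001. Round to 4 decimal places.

¥0.0218

Periodic yield y = 0.094.
  t   CF        PV=CF/(1+0.094)^t    t·PV
  1         2.00         1.8282         1.8282
  2         2.00         1.6711         3.3421
  3       102.00        77.9019       233.7058
  Σ                     81.4012       238.8761
P = 81.4012; D_Mac = 2.93455 yrs; D_mod = 2.68241 yrs.
DV01 ≈ 2.68241 × 81.4012 × 0.0001 = 0.021835.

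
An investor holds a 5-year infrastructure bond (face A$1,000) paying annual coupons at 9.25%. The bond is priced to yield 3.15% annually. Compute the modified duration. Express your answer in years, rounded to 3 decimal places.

4.188 years

Periodic yield y = 0.0315. First find Macaulay duration:
  t   CF        PV=CF/(1+0.0315)^t    t·PV
  1        92.50        89.6752        89.6752
  2        92.50        86.9367       173.8734
  3        92.50        84.2818       252.8455
  4        92.50        81.7080       326.8322
  5     1,092.50       935.5678     4,677.8392
  Σ                  1,278.1697     5,521.0656
P = 1,278.1697; Macaulay duration = 5,521.0656 / 1,278.1697 = 4.31951 years.
Modified duration = D_Mac / (1 + y) = 4.31951 / 1.0315 = 4.18760 years.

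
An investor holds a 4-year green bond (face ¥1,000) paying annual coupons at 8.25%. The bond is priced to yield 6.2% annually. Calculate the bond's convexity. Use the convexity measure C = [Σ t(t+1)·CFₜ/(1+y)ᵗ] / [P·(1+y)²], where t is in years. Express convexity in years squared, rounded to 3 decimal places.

15.271

With y = 0.062:
  t   CF        PV=CF/(1+0.062)^t    t·PV        t(t+1)·PV
  1        82.50        77.6836        77.6836         155.3672
  2        82.50        73.1484       146.2968         438.8905
  3        82.50        68.8780       206.6339         826.5358
  4     1,082.50       851.0005     3,404.0022      17,020.0109
  Σ                  1,070.7106     3,834.6166      18,440.8044
P = 1,070.7106.
Convexity = Σ t(t+1)·PV / [P·(1+y)²] = 18,440.8044 / (1,070.7106 × 1.127844) = 15.27069.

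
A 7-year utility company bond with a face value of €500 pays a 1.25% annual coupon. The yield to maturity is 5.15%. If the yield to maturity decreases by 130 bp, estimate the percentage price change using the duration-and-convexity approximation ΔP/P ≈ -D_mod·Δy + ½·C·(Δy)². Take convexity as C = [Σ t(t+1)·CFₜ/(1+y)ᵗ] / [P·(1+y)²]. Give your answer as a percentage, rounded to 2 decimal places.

With y = 0.0515:
  t   CF        PV=CF/(1+0.0515)^t    t·PV        t(t+1)·PV
  1         6.25         5.9439         5.9439          11.8878
  2         6.25         5.6528        11.3055          33.9166
  3         6.25         5.3759        16.1277          64.5109
  4         6.25         5.1126        20.4505         102.2523
  5         6.25         4.8622        24.3110         145.8663
  6         6.25         4.6241        27.7444         194.2109
  7       506.25       356.2051     2,493.4355      19,947.4839
  Σ                    387.7765     2,599.3186      20,500.1288
P = 387.7765; D_Mac = 6.70314 yrs; D_mod = 6.37483 yrs; C = 47.81416.
Duration effect: -6.37483 × (-0.013) = +0.082873
Convexity effect: 0.5 × 47.81416 × (-0.013)² = +0.0040403
ΔP/P ≈ +0.082873 + 0.0040403 = +0.086913 = +8.6913%.

+8.69%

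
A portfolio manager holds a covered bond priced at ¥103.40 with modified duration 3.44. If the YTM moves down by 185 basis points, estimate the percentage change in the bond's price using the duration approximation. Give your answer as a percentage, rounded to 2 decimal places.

Duration approximation: ΔP/P ≈ -D_mod · Δy = -3.44 × (-0.0185) = +0.063640.
As a percentage: +6.3640%.

+6.36%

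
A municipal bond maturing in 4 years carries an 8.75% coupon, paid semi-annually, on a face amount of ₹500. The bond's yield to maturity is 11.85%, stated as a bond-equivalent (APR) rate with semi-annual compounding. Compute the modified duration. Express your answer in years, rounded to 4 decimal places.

3.2351 years

Periodic yield y = 0.05925. First find Macaulay duration:
  t   CF        PV=CF/(1+0.05925)^t    t·PV
  1       21.875        20.6514        20.6514
  2       21.875        19.4963        38.9925
  3       21.875        18.4057        55.2171
  4       21.875        17.3762        69.5047
  5       21.875        16.4042        82.0211
  6       21.875        15.4866        92.9198
  7       21.875        14.6204       102.3427
  8      521.875       329.2901     2,634.3210
  Σ                    451.7309     3,095.9704
P = 451.7309; Macaulay duration = 3,095.9704 / 451.7309 = 6.85357 half-year periods = 3.42679 years.
Modified duration = D_Mac / (1 + y) = 3.42679 / 1.05925 = 3.23511 years.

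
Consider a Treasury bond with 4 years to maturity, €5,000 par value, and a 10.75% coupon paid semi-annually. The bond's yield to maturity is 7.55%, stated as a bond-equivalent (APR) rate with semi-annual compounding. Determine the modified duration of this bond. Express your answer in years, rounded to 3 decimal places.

Periodic yield y = 0.03775. First find Macaulay duration:
  t   CF        PV=CF/(1+0.03775)^t    t·PV
  1       268.75       258.9737       258.9737
  2       268.75       249.5531       499.1062
  3       268.75       240.4752       721.4255
  4       268.75       231.7275       926.9098
  5       268.75       223.2980     1,116.4898
  6       268.75       215.1751     1,291.0506
  7       268.75       207.3477     1,451.4341
  8     5,268.75     3,917.1090    31,336.8719
  Σ                  5,543.6593    37,602.2618
P = 5,543.6593; Macaulay duration = 37,602.2618 / 5,543.6593 = 6.78293 half-year periods = 3.39147 years.
Modified duration = D_Mac / (1 + y) = 3.39147 / 1.03775 = 3.26810 years.

3.268 years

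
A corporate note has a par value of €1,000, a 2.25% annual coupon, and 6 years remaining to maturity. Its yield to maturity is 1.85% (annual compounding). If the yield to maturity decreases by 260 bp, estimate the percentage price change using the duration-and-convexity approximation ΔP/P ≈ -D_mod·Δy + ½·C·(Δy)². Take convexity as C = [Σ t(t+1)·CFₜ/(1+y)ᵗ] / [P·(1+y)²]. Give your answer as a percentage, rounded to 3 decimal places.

With y = 0.0185:
  t   CF        PV=CF/(1+0.0185)^t    t·PV        t(t+1)·PV
  1        22.50        22.0913        22.0913          44.1826
  2        22.50        21.6900        43.3801         130.1403
  3        22.50        21.2961        63.8882         255.5528
  4        22.50        20.9092        83.6370         418.1849
  5        22.50        20.5295       102.6473         615.8836
  6     1,022.50       916.0035     5,496.0208      38,472.1455
  Σ                  1,022.5196     5,811.6646      39,936.0897
P = 1,022.5196; D_Mac = 5.68367 yrs; D_mod = 5.58043 yrs; C = 37.65059.
Duration effect: -5.58043 × (-0.026) = +0.145091
Convexity effect: 0.5 × 37.65059 × (-0.026)² = +0.0127259
ΔP/P ≈ +0.145091 + 0.0127259 = +0.157817 = +15.7817%.

+15.782%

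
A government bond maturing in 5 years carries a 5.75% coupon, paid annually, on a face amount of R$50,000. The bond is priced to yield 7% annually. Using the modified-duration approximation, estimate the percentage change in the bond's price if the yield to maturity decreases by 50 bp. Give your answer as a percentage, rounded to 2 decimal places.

Periodic yield y = 0.07. Modified duration first:
  t   CF        PV=CF/(1+0.07)^t    t·PV
  1     2,875.00     2,686.9159     2,686.9159
  2     2,875.00     2,511.1363     5,022.2727
  3     2,875.00     2,346.8564     7,040.5692
  4     2,875.00     2,193.3237     8,773.2949
  5    52,875.00    37,699.1442   188,495.7212
  Σ                 47,437.3766   212,018.7739
P = 47,437.3766; D_Mac = 4.46945 yrs; D_mod = 4.46945/(1+0.07) = 4.17705 yrs.
ΔP/P ≈ -D_mod · Δy = -4.17705 × (-0.005) = +0.020885 = +2.0885%.

+2.09%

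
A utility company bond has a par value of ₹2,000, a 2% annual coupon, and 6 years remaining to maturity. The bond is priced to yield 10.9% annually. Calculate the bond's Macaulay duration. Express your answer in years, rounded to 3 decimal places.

Periodic yield y = 0.109. Discount each cash flow and weight by its year:
  t   CF        PV=CF/(1+0.109)^t    t·PV
  1        40.00        36.0685        36.0685
  2        40.00        32.5235        65.0469
  3        40.00        29.3268        87.9805
  4        40.00        26.4444       105.7776
  5        40.00        23.8453       119.2264
  6     2,040.00     1,096.5814     6,579.4886
  Σ                  1,244.7900     6,993.5886
Price P = Σ PV = 1,244.7900.
Macaulay duration = Σ(t·PV) / P = 6,993.5886 / 1,244.7900 = 5.61829 years.

5.618 years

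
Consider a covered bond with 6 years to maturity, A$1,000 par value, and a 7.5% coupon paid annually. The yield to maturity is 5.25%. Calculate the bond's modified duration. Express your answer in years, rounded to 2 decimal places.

4.85 years

Periodic yield y = 0.0525. First find Macaulay duration:
  t   CF        PV=CF/(1+0.0525)^t    t·PV
  1        75.00        71.2589        71.2589
  2        75.00        67.7044       135.4089
  3        75.00        64.3272       192.9817
  4        75.00        61.1185       244.4741
  5        75.00        58.0699       290.3493
  6     1,075.00       790.8167     4,744.9003
  Σ                  1,113.2957     5,679.3731
P = 1,113.2957; Macaulay duration = 5,679.3731 / 1,113.2957 = 5.10141 years.
Modified duration = D_Mac / (1 + y) = 5.10141 / 1.0525 = 4.84694 years.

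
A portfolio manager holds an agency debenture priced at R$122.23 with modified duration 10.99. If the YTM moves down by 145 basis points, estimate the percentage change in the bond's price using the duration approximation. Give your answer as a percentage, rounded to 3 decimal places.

Duration approximation: ΔP/P ≈ -D_mod · Δy = -10.99 × (-0.0145) = +0.159355.
As a percentage: +15.9355%.

+15.936%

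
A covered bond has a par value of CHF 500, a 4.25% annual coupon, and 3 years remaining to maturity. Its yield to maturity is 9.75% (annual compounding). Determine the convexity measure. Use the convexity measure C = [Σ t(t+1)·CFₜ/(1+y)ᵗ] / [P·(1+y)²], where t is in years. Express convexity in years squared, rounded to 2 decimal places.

9.39

With y = 0.0975:
  t   CF        PV=CF/(1+0.0975)^t    t·PV        t(t+1)·PV
  1        21.25        19.3622        19.3622          38.7244
  2        21.25        17.6421        35.2842         105.8525
  3       521.25       394.3052     1,182.9155       4,731.6621
  Σ                    431.3094     1,237.5619       4,876.2390
P = 431.3094.
Convexity = Σ t(t+1)·PV / [P·(1+y)²] = 4,876.2390 / (431.3094 × 1.204506) = 9.38614.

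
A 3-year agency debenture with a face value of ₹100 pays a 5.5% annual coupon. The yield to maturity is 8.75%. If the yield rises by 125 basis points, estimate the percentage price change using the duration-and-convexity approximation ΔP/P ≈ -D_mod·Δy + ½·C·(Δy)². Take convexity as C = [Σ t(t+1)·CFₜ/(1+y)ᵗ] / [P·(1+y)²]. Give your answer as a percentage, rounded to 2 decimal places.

-3.19%

With y = 0.0875:
  t   CF        PV=CF/(1+0.0875)^t    t·PV        t(t+1)·PV
  1         5.50         5.0575         5.0575          10.1149
  2         5.50         4.6505         9.3011          27.9033
  3       105.50        82.0285       246.0854         984.3418
  Σ                     91.7365       260.4440       1,022.3600
P = 91.7365; D_Mac = 2.83904 yrs; D_mod = 2.61062 yrs; C = 9.42330.
Duration effect: -2.61062 × (+0.0125) = -0.032633
Convexity effect: 0.5 × 9.42330 × (0.0125)² = +0.0007362
ΔP/P ≈ -0.032633 + 0.0007362 = -0.031897 = -3.1897%.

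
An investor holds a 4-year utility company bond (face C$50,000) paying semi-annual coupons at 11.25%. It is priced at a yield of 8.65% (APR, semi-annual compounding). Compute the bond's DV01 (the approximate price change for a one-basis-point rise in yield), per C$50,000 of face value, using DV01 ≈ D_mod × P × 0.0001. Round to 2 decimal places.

Periodic yield y = 0.04325.
  t   CF        PV=CF/(1+0.04325)^t    t·PV
  1     2,812.50     2,695.9022     2,695.9022
  2     2,812.50     2,584.1382     5,168.2765
  3     2,812.50     2,477.0077     7,431.0230
  4     2,812.50     2,374.3184     9,497.2736
  5     2,812.50     2,275.8863    11,379.4316
  6     2,812.50     2,181.5349    13,089.2096
  7     2,812.50     2,091.0951    14,637.6655
  8    52,812.50    37,638.2636   301,106.1086
  Σ                 54,318.1464   365,004.8905
P = 54,318.1464; D_Mac = 6.71976 half-year periods = 3.35988 yrs; D_mod = 3.22059 yrs.
DV01 ≈ 3.22059 × 54,318.1464 × 0.0001 = 17.493644.

C$17.49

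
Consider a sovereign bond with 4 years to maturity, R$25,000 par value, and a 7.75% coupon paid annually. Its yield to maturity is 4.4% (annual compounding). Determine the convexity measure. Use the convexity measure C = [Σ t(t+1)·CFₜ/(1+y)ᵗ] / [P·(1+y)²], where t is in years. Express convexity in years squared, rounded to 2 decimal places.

With y = 0.044:
  t   CF        PV=CF/(1+0.044)^t    t·PV        t(t+1)·PV
  1     1,937.50     1,855.8429     1,855.8429       3,711.6858
  2     1,937.50     1,777.6273     3,555.2546      10,665.7639
  3     1,937.50     1,702.7082     5,108.1245      20,432.4978
  4    26,937.50    22,675.4175    90,701.6702     453,508.3508
  Σ                 28,011.5959   101,220.8922     488,318.2983
P = 28,011.5959.
Convexity = Σ t(t+1)·PV / [P·(1+y)²] = 488,318.2983 / (28,011.5959 × 1.089936) = 15.99426.

15.99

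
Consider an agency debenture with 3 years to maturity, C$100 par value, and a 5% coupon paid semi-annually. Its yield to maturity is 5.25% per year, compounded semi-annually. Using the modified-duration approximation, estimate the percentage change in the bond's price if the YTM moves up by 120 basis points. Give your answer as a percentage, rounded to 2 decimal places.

Periodic yield y = 0.02625. Modified duration first:
  t   CF        PV=CF/(1+0.02625)^t    t·PV
  1         2.50         2.4361         2.4361
  2         2.50         2.3737         4.7475
  3         2.50         2.3130         6.9391
  4         2.50         2.2539         9.0154
  5         2.50         2.1962        10.9811
  6       102.50        87.7415       526.4487
  Σ                     99.3144       560.5679
P = 99.3144; D_Mac = 5.64438 half-year periods = 2.82219 yrs; D_mod = 2.82219/(1+0.02625) = 2.75000 yrs.
ΔP/P ≈ -D_mod · Δy = -2.75000 × (+0.012) = -0.033000 = -3.3000%.

-3.30%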